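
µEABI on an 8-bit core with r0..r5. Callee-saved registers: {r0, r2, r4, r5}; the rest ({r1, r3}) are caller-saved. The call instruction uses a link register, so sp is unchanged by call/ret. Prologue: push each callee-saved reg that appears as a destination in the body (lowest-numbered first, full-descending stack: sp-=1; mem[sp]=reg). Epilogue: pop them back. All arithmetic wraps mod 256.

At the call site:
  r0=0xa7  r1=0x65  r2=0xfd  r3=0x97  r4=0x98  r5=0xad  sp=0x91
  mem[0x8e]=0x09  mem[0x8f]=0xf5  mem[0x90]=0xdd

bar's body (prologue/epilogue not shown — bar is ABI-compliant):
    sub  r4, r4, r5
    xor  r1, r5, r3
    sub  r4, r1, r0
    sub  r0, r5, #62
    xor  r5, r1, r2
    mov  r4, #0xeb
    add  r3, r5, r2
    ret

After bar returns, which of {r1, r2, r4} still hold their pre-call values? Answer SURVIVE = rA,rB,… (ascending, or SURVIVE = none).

prologue: push r0 → mem[0x90]=0xa7, sp=0x90
prologue: push r4 → mem[0x8f]=0x98, sp=0x8f
prologue: push r5 → mem[0x8e]=0xad, sp=0x8e
body[0] sub  r4, r4, r5 → r4=0xeb
body[1] xor  r1, r5, r3 → r1=0x3a
body[2] sub  r4, r1, r0 → r4=0x93
body[3] sub  r0, r5, #62 → r0=0x6f
body[4] xor  r5, r1, r2 → r5=0xc7
body[5] mov  r4, #0xeb → r4=0xeb
body[6] add  r3, r5, r2 → r3=0xc4
epilogue: pop r5=0xad, sp=0x8f
epilogue: pop r4=0x98, sp=0x90
epilogue: pop r0=0xa7, sp=0x91
r1: caller-saved, written=True
r2: callee-saved, written=False
r4: callee-saved, written=True

SURVIVE = r2,r4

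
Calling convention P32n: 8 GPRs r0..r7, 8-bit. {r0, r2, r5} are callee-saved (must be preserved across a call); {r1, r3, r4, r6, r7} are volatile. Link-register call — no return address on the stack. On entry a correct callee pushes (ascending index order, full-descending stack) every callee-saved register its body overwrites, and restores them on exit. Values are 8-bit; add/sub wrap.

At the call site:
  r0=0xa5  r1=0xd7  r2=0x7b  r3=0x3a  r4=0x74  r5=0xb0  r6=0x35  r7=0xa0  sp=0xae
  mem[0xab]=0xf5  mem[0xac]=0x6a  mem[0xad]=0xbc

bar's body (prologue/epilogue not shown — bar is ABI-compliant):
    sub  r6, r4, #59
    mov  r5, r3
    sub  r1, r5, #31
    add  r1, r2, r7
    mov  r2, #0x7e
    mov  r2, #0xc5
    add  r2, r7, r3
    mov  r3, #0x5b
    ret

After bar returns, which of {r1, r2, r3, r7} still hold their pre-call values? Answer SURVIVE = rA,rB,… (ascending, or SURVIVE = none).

prologue: push r2 → mem[0xad]=0x7b, sp=0xad
prologue: push r5 → mem[0xac]=0xb0, sp=0xac
body[0] sub  r6, r4, #59 → r6=0x39
body[1] mov  r5, r3 → r5=0x3a
body[2] sub  r1, r5, #31 → r1=0x1b
body[3] add  r1, r2, r7 → r1=0x1b
body[4] mov  r2, #0x7e → r2=0x7e
body[5] mov  r2, #0xc5 → r2=0xc5
body[6] add  r2, r7, r3 → r2=0xda
body[7] mov  r3, #0x5b → r3=0x5b
epilogue: pop r5=0xb0, sp=0xad
epilogue: pop r2=0x7b, sp=0xae
r1: caller-saved, written=True
r2: callee-saved, written=True
r3: caller-saved, written=True
r7: caller-saved, written=False

SURVIVE = r2,r7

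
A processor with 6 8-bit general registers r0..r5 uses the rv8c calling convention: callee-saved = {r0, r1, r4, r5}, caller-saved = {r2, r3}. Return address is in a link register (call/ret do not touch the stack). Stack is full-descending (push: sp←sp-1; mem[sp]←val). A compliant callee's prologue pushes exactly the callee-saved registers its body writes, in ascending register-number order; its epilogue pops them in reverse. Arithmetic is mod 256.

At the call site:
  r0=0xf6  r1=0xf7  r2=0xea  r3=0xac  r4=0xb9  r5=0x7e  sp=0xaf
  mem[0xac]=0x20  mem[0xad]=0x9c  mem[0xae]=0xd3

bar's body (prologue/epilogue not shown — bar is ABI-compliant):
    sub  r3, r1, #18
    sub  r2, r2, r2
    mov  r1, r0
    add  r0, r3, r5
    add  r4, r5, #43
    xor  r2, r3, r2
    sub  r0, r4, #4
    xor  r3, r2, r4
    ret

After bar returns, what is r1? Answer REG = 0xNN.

REG = 0xf7

prologue: push r0 -> mem[0xae]=0xf6, sp=0xae
prologue: push r1 -> mem[0xad]=0xf7, sp=0xad
prologue: push r4 -> mem[0xac]=0xb9, sp=0xac
body[0] sub  r3, r1, #18 -> r3=0xe5
body[1] sub  r2, r2, r2 -> r2=0x00
body[2] mov  r1, r0 -> r1=0xf6
body[3] add  r0, r3, r5 -> r0=0x63
body[4] add  r4, r5, #43 -> r4=0xa9
body[5] xor  r2, r3, r2 -> r2=0xe5
body[6] sub  r0, r4, #4 -> r0=0xa5
body[7] xor  r3, r2, r4 -> r3=0x4c
epilogue: pop r4=0xb9, sp=0xad
epilogue: pop r1=0xf7, sp=0xae
epilogue: pop r0=0xf6, sp=0xaf
r1 is callee-saved -> restored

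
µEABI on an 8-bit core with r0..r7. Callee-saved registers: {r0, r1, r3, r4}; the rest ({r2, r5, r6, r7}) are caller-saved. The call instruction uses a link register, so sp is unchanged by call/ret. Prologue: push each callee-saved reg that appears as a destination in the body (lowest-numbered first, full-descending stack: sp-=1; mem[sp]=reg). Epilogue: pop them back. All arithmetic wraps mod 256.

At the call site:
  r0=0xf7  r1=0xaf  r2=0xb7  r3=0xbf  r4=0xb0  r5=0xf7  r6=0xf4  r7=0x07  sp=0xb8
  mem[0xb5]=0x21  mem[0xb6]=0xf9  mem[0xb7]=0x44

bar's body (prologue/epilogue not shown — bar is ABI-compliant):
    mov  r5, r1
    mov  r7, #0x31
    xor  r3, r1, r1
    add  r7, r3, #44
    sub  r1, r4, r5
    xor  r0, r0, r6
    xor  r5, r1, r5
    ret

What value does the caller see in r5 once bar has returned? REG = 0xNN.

REG = 0xae

prologue: push r0 → mem[0xb7]=0xf7, sp=0xb7
prologue: push r1 → mem[0xb6]=0xaf, sp=0xb6
prologue: push r3 → mem[0xb5]=0xbf, sp=0xb5
body[0] mov  r5, r1 → r5=0xaf
body[1] mov  r7, #0x31 → r7=0x31
body[2] xor  r3, r1, r1 → r3=0x00
body[3] add  r7, r3, #44 → r7=0x2c
body[4] sub  r1, r4, r5 → r1=0x01
body[5] xor  r0, r0, r6 → r0=0x03
body[6] xor  r5, r1, r5 → r5=0xae
epilogue: pop r3=0xbf, sp=0xb6
epilogue: pop r1=0xaf, sp=0xb7
epilogue: pop r0=0xf7, sp=0xb8
r5 is caller-saved → body value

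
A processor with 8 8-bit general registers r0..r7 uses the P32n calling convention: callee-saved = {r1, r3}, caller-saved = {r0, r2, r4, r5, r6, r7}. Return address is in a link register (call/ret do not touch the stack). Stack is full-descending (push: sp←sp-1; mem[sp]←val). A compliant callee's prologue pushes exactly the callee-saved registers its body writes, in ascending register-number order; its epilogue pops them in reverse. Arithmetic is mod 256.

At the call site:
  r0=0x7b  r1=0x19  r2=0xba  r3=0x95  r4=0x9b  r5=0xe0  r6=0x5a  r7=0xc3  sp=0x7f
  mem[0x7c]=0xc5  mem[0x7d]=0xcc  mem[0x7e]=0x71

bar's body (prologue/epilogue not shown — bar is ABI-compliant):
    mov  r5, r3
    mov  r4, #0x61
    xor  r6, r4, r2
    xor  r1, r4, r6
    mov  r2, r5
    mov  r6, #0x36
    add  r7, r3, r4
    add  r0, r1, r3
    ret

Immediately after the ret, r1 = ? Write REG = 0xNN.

prologue: push r1 → mem[0x7e]=0x19, sp=0x7e
body[0] mov  r5, r3 → r5=0x95
body[1] mov  r4, #0x61 → r4=0x61
body[2] xor  r6, r4, r2 → r6=0xdb
body[3] xor  r1, r4, r6 → r1=0xba
body[4] mov  r2, r5 → r2=0x95
body[5] mov  r6, #0x36 → r6=0x36
body[6] add  r7, r3, r4 → r7=0xf6
body[7] add  r0, r1, r3 → r0=0x4f
epilogue: pop r1=0x19, sp=0x7f
r1 is callee-saved → restored

REG = 0x19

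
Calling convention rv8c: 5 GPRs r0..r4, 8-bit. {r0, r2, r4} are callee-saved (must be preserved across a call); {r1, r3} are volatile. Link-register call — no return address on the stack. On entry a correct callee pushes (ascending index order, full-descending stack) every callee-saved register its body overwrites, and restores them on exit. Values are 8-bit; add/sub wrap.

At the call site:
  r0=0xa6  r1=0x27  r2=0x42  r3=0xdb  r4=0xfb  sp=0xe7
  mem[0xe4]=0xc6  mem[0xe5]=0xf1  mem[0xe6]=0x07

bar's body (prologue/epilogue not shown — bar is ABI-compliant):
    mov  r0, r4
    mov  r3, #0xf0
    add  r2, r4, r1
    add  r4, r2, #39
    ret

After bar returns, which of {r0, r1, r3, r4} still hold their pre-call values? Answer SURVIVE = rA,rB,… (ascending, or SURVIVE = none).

prologue: push r0 → mem[0xe6]=0xa6, sp=0xe6
prologue: push r2 → mem[0xe5]=0x42, sp=0xe5
prologue: push r4 → mem[0xe4]=0xfb, sp=0xe4
body[0] mov  r0, r4 → r0=0xfb
body[1] mov  r3, #0xf0 → r3=0xf0
body[2] add  r2, r4, r1 → r2=0x22
body[3] add  r4, r2, #39 → r4=0x49
epilogue: pop r4=0xfb, sp=0xe5
epilogue: pop r2=0x42, sp=0xe6
epilogue: pop r0=0xa6, sp=0xe7
r0: callee-saved, written=True
r1: caller-saved, written=False
r3: caller-saved, written=True
r4: callee-saved, written=True

SURVIVE = r0,r1,r4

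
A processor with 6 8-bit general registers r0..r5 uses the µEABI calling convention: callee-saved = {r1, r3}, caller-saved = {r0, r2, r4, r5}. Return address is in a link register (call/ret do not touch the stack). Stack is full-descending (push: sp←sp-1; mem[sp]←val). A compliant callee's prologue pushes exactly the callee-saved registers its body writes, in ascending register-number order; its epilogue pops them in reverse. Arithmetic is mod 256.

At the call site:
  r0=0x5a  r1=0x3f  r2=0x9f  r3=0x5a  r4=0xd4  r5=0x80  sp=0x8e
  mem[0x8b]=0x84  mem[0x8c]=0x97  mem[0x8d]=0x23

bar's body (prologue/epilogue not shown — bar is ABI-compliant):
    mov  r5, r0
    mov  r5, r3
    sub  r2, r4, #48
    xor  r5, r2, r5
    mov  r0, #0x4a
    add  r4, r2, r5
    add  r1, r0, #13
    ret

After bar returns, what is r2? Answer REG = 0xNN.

prologue: push r1 → mem[0x8d]=0x3f, sp=0x8d
body[0] mov  r5, r0 → r5=0x5a
body[1] mov  r5, r3 → r5=0x5a
body[2] sub  r2, r4, #48 → r2=0xa4
body[3] xor  r5, r2, r5 → r5=0xfe
body[4] mov  r0, #0x4a → r0=0x4a
body[5] add  r4, r2, r5 → r4=0xa2
body[6] add  r1, r0, #13 → r1=0x57
epilogue: pop r1=0x3f, sp=0x8e
r2 is caller-saved → body value

REG = 0xa4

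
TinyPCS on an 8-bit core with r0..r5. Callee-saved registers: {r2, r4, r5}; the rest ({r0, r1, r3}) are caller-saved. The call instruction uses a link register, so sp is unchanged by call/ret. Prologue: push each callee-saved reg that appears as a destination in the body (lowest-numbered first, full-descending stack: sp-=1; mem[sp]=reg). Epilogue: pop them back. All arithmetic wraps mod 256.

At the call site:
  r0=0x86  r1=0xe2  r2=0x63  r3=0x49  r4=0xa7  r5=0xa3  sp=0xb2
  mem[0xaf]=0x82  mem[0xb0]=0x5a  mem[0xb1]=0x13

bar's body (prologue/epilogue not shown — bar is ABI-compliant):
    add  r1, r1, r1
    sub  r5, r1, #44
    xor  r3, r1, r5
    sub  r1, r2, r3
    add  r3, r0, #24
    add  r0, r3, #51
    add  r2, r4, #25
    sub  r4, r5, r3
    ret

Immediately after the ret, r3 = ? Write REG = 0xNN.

prologue: push r2 -> mem[0xb1]=0x63, sp=0xb1
prologue: push r4 -> mem[0xb0]=0xa7, sp=0xb0
prologue: push r5 -> mem[0xaf]=0xa3, sp=0xaf
body[0] add  r1, r1, r1 -> r1=0xc4
body[1] sub  r5, r1, #44 -> r5=0x98
body[2] xor  r3, r1, r5 -> r3=0x5c
body[3] sub  r1, r2, r3 -> r1=0x07
body[4] add  r3, r0, #24 -> r3=0x9e
body[5] add  r0, r3, #51 -> r0=0xd1
body[6] add  r2, r4, #25 -> r2=0xc0
body[7] sub  r4, r5, r3 -> r4=0xfa
epilogue: pop r5=0xa3, sp=0xb0
epilogue: pop r4=0xa7, sp=0xb1
epilogue: pop r2=0x63, sp=0xb2
r3 is caller-saved -> body value

REG = 0x9e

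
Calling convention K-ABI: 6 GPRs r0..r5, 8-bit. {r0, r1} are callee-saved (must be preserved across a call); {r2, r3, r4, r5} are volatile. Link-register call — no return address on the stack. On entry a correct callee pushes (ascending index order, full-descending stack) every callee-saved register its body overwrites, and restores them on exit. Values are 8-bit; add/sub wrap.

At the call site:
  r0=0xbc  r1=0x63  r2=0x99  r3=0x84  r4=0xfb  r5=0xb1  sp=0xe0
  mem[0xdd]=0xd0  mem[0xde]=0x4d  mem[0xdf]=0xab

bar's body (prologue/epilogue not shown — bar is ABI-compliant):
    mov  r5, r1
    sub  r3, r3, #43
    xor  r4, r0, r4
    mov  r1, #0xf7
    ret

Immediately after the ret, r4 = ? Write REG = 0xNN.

prologue: push r1 -> mem[0xdf]=0x63, sp=0xdf
body[0] mov  r5, r1 -> r5=0x63
body[1] sub  r3, r3, #43 -> r3=0x59
body[2] xor  r4, r0, r4 -> r4=0x47
body[3] mov  r1, #0xf7 -> r1=0xf7
epilogue: pop r1=0x63, sp=0xe0
r4 is caller-saved -> body value

REG = 0x47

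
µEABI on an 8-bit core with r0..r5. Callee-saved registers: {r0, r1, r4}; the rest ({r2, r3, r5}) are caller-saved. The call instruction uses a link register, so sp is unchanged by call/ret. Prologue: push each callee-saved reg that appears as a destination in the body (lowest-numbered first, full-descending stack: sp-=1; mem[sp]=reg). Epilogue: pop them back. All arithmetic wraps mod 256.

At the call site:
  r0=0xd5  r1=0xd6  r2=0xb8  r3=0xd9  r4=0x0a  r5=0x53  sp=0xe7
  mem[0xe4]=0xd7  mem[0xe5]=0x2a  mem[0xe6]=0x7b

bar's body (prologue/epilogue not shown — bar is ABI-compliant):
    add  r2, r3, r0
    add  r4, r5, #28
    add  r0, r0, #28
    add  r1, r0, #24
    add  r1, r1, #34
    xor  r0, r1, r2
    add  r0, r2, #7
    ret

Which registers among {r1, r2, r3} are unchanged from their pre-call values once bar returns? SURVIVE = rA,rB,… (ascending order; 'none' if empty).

SURVIVE = r1,r3

prologue: push r0 → mem[0xe6]=0xd5, sp=0xe6
prologue: push r1 → mem[0xe5]=0xd6, sp=0xe5
prologue: push r4 → mem[0xe4]=0x0a, sp=0xe4
body[0] add  r2, r3, r0 → r2=0xae
body[1] add  r4, r5, #28 → r4=0x6f
body[2] add  r0, r0, #28 → r0=0xf1
body[3] add  r1, r0, #24 → r1=0x09
body[4] add  r1, r1, #34 → r1=0x2b
body[5] xor  r0, r1, r2 → r0=0x85
body[6] add  r0, r2, #7 → r0=0xb5
epilogue: pop r4=0x0a, sp=0xe5
epilogue: pop r1=0xd6, sp=0xe6
epilogue: pop r0=0xd5, sp=0xe7
r1: callee-saved, written=True
r2: caller-saved, written=True
r3: caller-saved, written=False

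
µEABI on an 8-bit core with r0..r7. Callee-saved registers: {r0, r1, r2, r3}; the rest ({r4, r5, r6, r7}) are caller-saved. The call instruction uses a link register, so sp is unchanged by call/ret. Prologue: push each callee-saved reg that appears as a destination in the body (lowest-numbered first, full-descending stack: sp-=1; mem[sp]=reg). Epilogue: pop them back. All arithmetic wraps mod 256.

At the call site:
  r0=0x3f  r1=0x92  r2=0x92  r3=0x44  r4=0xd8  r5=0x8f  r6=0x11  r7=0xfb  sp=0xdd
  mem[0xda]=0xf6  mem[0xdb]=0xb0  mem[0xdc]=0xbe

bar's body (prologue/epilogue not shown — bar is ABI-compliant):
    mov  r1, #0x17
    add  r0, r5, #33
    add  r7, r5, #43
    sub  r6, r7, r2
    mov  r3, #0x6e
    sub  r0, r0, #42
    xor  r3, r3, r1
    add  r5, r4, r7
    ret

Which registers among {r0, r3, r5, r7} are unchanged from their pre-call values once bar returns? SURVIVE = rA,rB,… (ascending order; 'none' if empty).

prologue: push r0 -> mem[0xdc]=0x3f, sp=0xdc
prologue: push r1 -> mem[0xdb]=0x92, sp=0xdb
prologue: push r3 -> mem[0xda]=0x44, sp=0xda
body[0] mov  r1, #0x17 -> r1=0x17
body[1] add  r0, r5, #33 -> r0=0xb0
body[2] add  r7, r5, #43 -> r7=0xba
body[3] sub  r6, r7, r2 -> r6=0x28
body[4] mov  r3, #0x6e -> r3=0x6e
body[5] sub  r0, r0, #42 -> r0=0x86
body[6] xor  r3, r3, r1 -> r3=0x79
body[7] add  r5, r4, r7 -> r5=0x92
epilogue: pop r3=0x44, sp=0xdb
epilogue: pop r1=0x92, sp=0xdc
epilogue: pop r0=0x3f, sp=0xdd
r0: callee-saved, written=True
r3: callee-saved, written=True
r5: caller-saved, written=True
r7: caller-saved, written=True

SURVIVE = r0,r3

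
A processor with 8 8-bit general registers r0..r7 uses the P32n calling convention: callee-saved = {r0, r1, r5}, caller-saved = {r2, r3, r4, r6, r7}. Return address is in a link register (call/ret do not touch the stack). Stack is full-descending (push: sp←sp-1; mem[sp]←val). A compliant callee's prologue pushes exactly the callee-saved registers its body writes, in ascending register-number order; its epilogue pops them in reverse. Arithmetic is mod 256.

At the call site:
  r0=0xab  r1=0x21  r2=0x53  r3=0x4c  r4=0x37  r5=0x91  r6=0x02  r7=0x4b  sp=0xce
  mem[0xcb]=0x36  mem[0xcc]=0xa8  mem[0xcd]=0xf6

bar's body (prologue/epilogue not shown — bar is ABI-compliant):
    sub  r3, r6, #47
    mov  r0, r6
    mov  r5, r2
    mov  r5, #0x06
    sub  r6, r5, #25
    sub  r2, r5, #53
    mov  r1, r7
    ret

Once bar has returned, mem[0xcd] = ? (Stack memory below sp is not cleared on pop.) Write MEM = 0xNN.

prologue: push r0 -> mem[0xcd]=0xab, sp=0xcd
prologue: push r1 -> mem[0xcc]=0x21, sp=0xcc
prologue: push r5 -> mem[0xcb]=0x91, sp=0xcb
body[0] sub  r3, r6, #47 -> r3=0xd3
body[1] mov  r0, r6 -> r0=0x02
body[2] mov  r5, r2 -> r5=0x53
body[3] mov  r5, #0x06 -> r5=0x06
body[4] sub  r6, r5, #25 -> r6=0xed
body[5] sub  r2, r5, #53 -> r2=0xd1
body[6] mov  r1, r7 -> r1=0x4b
epilogue: pop r5=0x91, sp=0xcc
epilogue: pop r1=0x21, sp=0xcd
epilogue: pop r0=0xab, sp=0xce
prologue pushed ['r0', 'r1', 'r5'] at ['0xcd', '0xcc', '0xcb']

MEM = 0xab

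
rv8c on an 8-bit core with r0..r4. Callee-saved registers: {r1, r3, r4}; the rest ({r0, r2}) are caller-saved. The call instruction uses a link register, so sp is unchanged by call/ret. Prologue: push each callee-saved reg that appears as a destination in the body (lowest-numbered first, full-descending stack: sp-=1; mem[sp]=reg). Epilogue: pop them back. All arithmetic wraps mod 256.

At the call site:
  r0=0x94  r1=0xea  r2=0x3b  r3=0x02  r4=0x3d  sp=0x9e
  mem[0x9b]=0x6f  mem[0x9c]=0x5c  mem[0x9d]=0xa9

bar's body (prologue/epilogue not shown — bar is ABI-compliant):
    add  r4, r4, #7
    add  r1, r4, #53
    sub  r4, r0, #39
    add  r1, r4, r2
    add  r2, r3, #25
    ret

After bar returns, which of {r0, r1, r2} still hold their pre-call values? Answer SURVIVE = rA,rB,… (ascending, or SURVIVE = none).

prologue: push r1 -> mem[0x9d]=0xea, sp=0x9d
prologue: push r4 -> mem[0x9c]=0x3d, sp=0x9c
body[0] add  r4, r4, #7 -> r4=0x44
body[1] add  r1, r4, #53 -> r1=0x79
body[2] sub  r4, r0, #39 -> r4=0x6d
body[3] add  r1, r4, r2 -> r1=0xa8
body[4] add  r2, r3, #25 -> r2=0x1b
epilogue: pop r4=0x3d, sp=0x9d
epilogue: pop r1=0xea, sp=0x9e
r0: caller-saved, written=False
r1: callee-saved, written=True
r2: caller-saved, written=True

SURVIVE = r0,r1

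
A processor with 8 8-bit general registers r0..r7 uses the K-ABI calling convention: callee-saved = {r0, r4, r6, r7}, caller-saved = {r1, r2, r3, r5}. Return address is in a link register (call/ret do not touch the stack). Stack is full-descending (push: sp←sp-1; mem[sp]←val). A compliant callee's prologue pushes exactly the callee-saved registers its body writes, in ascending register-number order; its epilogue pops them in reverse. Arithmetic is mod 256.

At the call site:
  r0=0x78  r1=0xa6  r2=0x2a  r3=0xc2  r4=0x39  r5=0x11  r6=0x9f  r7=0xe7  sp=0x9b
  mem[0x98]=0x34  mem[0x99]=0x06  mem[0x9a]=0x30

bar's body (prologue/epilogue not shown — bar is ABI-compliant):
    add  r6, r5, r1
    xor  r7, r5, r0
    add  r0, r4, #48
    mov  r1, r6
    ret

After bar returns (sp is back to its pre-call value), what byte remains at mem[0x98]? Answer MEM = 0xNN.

MEM = 0xe7

prologue: push r0 -> mem[0x9a]=0x78, sp=0x9a
prologue: push r6 -> mem[0x99]=0x9f, sp=0x99
prologue: push r7 -> mem[0x98]=0xe7, sp=0x98
body[0] add  r6, r5, r1 -> r6=0xb7
body[1] xor  r7, r5, r0 -> r7=0x69
body[2] add  r0, r4, #48 -> r0=0x69
body[3] mov  r1, r6 -> r1=0xb7
epilogue: pop r7=0xe7, sp=0x99
epilogue: pop r6=0x9f, sp=0x9a
epilogue: pop r0=0x78, sp=0x9b
prologue pushed ['r0', 'r6', 'r7'] at ['0x9a', '0x99', '0x98']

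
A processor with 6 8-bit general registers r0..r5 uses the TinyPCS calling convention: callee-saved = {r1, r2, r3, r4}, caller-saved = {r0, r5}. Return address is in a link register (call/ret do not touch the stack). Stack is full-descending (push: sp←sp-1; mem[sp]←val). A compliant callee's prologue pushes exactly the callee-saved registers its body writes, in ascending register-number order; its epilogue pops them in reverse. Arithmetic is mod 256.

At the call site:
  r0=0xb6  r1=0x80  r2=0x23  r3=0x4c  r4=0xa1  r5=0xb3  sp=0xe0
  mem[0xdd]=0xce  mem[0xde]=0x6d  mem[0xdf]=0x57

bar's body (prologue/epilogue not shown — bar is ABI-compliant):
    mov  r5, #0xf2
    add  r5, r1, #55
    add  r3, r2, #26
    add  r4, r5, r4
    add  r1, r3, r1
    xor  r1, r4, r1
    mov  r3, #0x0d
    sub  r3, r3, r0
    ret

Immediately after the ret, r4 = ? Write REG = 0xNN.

REG = 0xa1

prologue: push r1 → mem[0xdf]=0x80, sp=0xdf
prologue: push r3 → mem[0xde]=0x4c, sp=0xde
prologue: push r4 → mem[0xdd]=0xa1, sp=0xdd
body[0] mov  r5, #0xf2 → r5=0xf2
body[1] add  r5, r1, #55 → r5=0xb7
body[2] add  r3, r2, #26 → r3=0x3d
body[3] add  r4, r5, r4 → r4=0x58
body[4] add  r1, r3, r1 → r1=0xbd
body[5] xor  r1, r4, r1 → r1=0xe5
body[6] mov  r3, #0x0d → r3=0x0d
body[7] sub  r3, r3, r0 → r3=0x57
epilogue: pop r4=0xa1, sp=0xde
epilogue: pop r3=0x4c, sp=0xdf
epilogue: pop r1=0x80, sp=0xe0
r4 is callee-saved → restored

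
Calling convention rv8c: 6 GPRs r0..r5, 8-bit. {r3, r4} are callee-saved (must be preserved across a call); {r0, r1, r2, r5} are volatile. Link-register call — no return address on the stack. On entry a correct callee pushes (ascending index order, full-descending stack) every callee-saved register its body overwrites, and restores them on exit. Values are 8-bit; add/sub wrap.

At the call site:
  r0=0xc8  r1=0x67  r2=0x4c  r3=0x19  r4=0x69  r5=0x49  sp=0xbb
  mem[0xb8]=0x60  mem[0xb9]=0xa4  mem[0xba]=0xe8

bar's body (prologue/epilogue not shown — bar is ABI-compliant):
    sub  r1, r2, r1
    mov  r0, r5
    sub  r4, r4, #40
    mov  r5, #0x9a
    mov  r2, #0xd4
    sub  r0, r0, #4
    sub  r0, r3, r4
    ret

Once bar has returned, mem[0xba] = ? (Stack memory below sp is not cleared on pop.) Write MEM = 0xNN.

MEM = 0x69

prologue: push r4 -> mem[0xba]=0x69, sp=0xba
body[0] sub  r1, r2, r1 -> r1=0xe5
body[1] mov  r0, r5 -> r0=0x49
body[2] sub  r4, r4, #40 -> r4=0x41
body[3] mov  r5, #0x9a -> r5=0x9a
body[4] mov  r2, #0xd4 -> r2=0xd4
body[5] sub  r0, r0, #4 -> r0=0x45
body[6] sub  r0, r3, r4 -> r0=0xd8
epilogue: pop r4=0x69, sp=0xbb
prologue pushed ['r4'] at ['0xba']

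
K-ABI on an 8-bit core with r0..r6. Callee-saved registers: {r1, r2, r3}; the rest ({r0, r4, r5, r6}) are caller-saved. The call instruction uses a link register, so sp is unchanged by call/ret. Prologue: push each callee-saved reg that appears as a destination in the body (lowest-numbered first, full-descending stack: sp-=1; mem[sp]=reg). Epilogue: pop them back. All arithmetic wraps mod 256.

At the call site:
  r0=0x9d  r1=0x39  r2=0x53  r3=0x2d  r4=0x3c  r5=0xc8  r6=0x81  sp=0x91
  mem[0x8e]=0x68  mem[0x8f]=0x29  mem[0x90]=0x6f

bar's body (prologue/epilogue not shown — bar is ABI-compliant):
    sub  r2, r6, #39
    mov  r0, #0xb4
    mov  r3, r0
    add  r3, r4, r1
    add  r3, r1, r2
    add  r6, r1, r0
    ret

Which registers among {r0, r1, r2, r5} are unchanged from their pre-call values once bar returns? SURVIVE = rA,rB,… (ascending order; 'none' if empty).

prologue: push r2 → mem[0x90]=0x53, sp=0x90
prologue: push r3 → mem[0x8f]=0x2d, sp=0x8f
body[0] sub  r2, r6, #39 → r2=0x5a
body[1] mov  r0, #0xb4 → r0=0xb4
body[2] mov  r3, r0 → r3=0xb4
body[3] add  r3, r4, r1 → r3=0x75
body[4] add  r3, r1, r2 → r3=0x93
body[5] add  r6, r1, r0 → r6=0xed
epilogue: pop r3=0x2d, sp=0x90
epilogue: pop r2=0x53, sp=0x91
r0: caller-saved, written=True
r1: callee-saved, written=False
r2: callee-saved, written=True
r5: caller-saved, written=False

SURVIVE = r1,r2,r5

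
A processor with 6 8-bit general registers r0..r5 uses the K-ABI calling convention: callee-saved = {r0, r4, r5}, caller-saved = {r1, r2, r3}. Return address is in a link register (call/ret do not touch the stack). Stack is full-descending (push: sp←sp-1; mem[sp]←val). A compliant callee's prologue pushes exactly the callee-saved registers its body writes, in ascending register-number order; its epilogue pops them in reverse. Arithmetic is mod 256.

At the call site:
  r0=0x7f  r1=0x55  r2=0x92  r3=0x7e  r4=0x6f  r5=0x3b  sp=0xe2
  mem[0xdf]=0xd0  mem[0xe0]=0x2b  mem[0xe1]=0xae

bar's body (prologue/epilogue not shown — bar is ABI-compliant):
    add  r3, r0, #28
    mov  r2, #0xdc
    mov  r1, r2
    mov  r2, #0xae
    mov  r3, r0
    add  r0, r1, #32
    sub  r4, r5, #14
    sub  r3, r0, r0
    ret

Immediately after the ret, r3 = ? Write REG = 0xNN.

prologue: push r0 → mem[0xe1]=0x7f, sp=0xe1
prologue: push r4 → mem[0xe0]=0x6f, sp=0xe0
body[0] add  r3, r0, #28 → r3=0x9b
body[1] mov  r2, #0xdc → r2=0xdc
body[2] mov  r1, r2 → r1=0xdc
body[3] mov  r2, #0xae → r2=0xae
body[4] mov  r3, r0 → r3=0x7f
body[5] add  r0, r1, #32 → r0=0xfc
body[6] sub  r4, r5, #14 → r4=0x2d
body[7] sub  r3, r0, r0 → r3=0x00
epilogue: pop r4=0x6f, sp=0xe1
epilogue: pop r0=0x7f, sp=0xe2
r3 is caller-saved → body value

REG = 0x00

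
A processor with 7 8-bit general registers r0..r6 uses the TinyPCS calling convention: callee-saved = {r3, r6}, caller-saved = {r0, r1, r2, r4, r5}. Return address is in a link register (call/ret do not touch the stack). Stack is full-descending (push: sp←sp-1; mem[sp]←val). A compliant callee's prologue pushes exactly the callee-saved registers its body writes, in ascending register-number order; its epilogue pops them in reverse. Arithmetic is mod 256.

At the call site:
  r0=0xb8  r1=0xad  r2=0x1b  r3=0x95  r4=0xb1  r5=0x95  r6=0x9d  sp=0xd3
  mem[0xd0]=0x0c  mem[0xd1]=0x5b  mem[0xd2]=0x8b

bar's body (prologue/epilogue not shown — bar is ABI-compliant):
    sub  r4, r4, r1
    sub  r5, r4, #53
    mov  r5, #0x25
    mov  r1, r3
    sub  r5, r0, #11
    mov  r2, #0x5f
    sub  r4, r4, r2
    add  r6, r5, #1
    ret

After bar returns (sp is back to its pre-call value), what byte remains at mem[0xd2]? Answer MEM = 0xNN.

MEM = 0x9d

prologue: push r6 → mem[0xd2]=0x9d, sp=0xd2
body[0] sub  r4, r4, r1 → r4=0x04
body[1] sub  r5, r4, #53 → r5=0xcf
body[2] mov  r5, #0x25 → r5=0x25
body[3] mov  r1, r3 → r1=0x95
body[4] sub  r5, r0, #11 → r5=0xad
body[5] mov  r2, #0x5f → r2=0x5f
body[6] sub  r4, r4, r2 → r4=0xa5
body[7] add  r6, r5, #1 → r6=0xae
epilogue: pop r6=0x9d, sp=0xd3
prologue pushed ['r6'] at ['0xd2']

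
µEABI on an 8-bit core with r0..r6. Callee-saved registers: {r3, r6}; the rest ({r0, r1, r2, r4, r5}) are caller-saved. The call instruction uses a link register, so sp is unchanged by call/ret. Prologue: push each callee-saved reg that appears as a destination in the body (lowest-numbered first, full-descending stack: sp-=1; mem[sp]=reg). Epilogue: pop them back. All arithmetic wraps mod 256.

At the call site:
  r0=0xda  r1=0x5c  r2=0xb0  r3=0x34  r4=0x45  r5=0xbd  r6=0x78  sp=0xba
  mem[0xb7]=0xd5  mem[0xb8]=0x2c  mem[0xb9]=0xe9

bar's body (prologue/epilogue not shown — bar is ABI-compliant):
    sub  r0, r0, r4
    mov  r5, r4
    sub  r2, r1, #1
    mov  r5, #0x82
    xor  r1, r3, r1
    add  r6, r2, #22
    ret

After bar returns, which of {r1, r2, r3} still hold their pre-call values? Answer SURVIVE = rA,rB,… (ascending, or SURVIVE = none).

prologue: push r6 → mem[0xb9]=0x78, sp=0xb9
body[0] sub  r0, r0, r4 → r0=0x95
body[1] mov  r5, r4 → r5=0x45
body[2] sub  r2, r1, #1 → r2=0x5b
body[3] mov  r5, #0x82 → r5=0x82
body[4] xor  r1, r3, r1 → r1=0x68
body[5] add  r6, r2, #22 → r6=0x71
epilogue: pop r6=0x78, sp=0xba
r1: caller-saved, written=True
r2: caller-saved, written=True
r3: callee-saved, written=False

SURVIVE = r3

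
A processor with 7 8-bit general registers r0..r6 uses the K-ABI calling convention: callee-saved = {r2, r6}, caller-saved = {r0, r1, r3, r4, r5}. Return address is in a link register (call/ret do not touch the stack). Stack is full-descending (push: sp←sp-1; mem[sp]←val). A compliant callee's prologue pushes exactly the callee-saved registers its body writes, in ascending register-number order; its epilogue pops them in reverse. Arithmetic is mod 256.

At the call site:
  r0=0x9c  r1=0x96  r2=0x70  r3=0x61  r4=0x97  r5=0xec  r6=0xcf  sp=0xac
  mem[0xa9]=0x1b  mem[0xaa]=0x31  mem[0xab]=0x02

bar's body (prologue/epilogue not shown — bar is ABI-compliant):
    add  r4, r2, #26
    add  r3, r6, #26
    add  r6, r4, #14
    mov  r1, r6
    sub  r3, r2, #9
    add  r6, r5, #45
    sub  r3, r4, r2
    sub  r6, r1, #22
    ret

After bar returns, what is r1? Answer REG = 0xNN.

REG = 0x98

prologue: push r6 -> mem[0xab]=0xcf, sp=0xab
body[0] add  r4, r2, #26 -> r4=0x8a
body[1] add  r3, r6, #26 -> r3=0xe9
body[2] add  r6, r4, #14 -> r6=0x98
body[3] mov  r1, r6 -> r1=0x98
body[4] sub  r3, r2, #9 -> r3=0x67
body[5] add  r6, r5, #45 -> r6=0x19
body[6] sub  r3, r4, r2 -> r3=0x1a
body[7] sub  r6, r1, #22 -> r6=0x82
epilogue: pop r6=0xcf, sp=0xac
r1 is caller-saved -> body value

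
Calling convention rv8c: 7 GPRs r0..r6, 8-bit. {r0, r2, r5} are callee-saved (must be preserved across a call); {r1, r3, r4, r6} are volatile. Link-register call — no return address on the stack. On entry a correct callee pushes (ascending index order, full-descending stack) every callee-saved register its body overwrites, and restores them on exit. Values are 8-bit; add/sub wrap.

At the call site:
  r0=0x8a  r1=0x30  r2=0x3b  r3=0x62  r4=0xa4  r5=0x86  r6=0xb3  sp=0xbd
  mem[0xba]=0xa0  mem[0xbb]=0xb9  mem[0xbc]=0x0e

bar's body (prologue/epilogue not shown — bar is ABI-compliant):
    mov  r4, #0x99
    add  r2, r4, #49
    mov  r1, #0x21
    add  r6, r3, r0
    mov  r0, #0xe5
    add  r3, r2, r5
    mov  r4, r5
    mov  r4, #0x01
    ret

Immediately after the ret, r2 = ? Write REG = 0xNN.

REG = 0x3b

prologue: push r0 -> mem[0xbc]=0x8a, sp=0xbc
prologue: push r2 -> mem[0xbb]=0x3b, sp=0xbb
body[0] mov  r4, #0x99 -> r4=0x99
body[1] add  r2, r4, #49 -> r2=0xca
body[2] mov  r1, #0x21 -> r1=0x21
body[3] add  r6, r3, r0 -> r6=0xec
body[4] mov  r0, #0xe5 -> r0=0xe5
body[5] add  r3, r2, r5 -> r3=0x50
body[6] mov  r4, r5 -> r4=0x86
body[7] mov  r4, #0x01 -> r4=0x01
epilogue: pop r2=0x3b, sp=0xbc
epilogue: pop r0=0x8a, sp=0xbd
r2 is callee-saved -> restored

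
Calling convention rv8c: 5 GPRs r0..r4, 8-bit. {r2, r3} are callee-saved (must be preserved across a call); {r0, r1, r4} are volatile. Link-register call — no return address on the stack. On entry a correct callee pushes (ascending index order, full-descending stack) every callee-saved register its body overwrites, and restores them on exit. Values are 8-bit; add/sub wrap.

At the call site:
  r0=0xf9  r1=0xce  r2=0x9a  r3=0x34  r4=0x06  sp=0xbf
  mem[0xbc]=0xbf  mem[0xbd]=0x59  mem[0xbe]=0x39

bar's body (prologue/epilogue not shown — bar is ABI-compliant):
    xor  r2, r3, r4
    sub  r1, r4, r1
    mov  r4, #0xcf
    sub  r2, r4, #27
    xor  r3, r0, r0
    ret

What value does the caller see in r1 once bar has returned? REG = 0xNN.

prologue: push r2 → mem[0xbe]=0x9a, sp=0xbe
prologue: push r3 → mem[0xbd]=0x34, sp=0xbd
body[0] xor  r2, r3, r4 → r2=0x32
body[1] sub  r1, r4, r1 → r1=0x38
body[2] mov  r4, #0xcf → r4=0xcf
body[3] sub  r2, r4, #27 → r2=0xb4
body[4] xor  r3, r0, r0 → r3=0x00
epilogue: pop r3=0x34, sp=0xbe
epilogue: pop r2=0x9a, sp=0xbf
r1 is caller-saved → body value

REG = 0x38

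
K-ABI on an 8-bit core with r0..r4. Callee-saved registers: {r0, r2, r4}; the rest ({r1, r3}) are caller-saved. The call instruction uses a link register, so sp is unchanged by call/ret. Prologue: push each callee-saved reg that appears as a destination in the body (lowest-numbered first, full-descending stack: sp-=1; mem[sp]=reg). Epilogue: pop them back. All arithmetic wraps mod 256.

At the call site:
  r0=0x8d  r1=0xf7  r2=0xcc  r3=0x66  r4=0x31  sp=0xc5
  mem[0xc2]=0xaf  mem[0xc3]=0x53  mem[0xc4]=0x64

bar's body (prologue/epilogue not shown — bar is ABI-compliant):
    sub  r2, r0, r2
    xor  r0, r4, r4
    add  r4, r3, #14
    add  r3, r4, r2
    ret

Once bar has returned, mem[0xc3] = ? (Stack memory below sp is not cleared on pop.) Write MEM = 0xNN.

prologue: push r0 → mem[0xc4]=0x8d, sp=0xc4
prologue: push r2 → mem[0xc3]=0xcc, sp=0xc3
prologue: push r4 → mem[0xc2]=0x31, sp=0xc2
body[0] sub  r2, r0, r2 → r2=0xc1
body[1] xor  r0, r4, r4 → r0=0x00
body[2] add  r4, r3, #14 → r4=0x74
body[3] add  r3, r4, r2 → r3=0x35
epilogue: pop r4=0x31, sp=0xc3
epilogue: pop r2=0xcc, sp=0xc4
epilogue: pop r0=0x8d, sp=0xc5
prologue pushed ['r0', 'r2', 'r4'] at ['0xc4', '0xc3', '0xc2']

MEM = 0xcc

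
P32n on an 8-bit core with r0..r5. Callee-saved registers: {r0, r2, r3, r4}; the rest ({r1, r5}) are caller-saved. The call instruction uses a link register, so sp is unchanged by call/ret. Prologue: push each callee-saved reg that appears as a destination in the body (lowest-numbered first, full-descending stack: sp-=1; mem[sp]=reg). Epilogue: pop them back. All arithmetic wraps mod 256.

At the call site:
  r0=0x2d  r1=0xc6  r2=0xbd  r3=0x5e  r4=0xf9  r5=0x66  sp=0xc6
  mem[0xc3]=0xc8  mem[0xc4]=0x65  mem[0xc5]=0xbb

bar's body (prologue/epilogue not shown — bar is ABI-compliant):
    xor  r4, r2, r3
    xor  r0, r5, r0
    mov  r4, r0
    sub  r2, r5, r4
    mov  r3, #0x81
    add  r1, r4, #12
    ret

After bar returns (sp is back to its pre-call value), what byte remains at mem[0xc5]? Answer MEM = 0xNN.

prologue: push r0 -> mem[0xc5]=0x2d, sp=0xc5
prologue: push r2 -> mem[0xc4]=0xbd, sp=0xc4
prologue: push r3 -> mem[0xc3]=0x5e, sp=0xc3
prologue: push r4 -> mem[0xc2]=0xf9, sp=0xc2
body[0] xor  r4, r2, r3 -> r4=0xe3
body[1] xor  r0, r5, r0 -> r0=0x4b
body[2] mov  r4, r0 -> r4=0x4b
body[3] sub  r2, r5, r4 -> r2=0x1b
body[4] mov  r3, #0x81 -> r3=0x81
body[5] add  r1, r4, #12 -> r1=0x57
epilogue: pop r4=0xf9, sp=0xc3
epilogue: pop r3=0x5e, sp=0xc4
epilogue: pop r2=0xbd, sp=0xc5
epilogue: pop r0=0x2d, sp=0xc6
prologue pushed ['r0', 'r2', 'r3', 'r4'] at ['0xc5', '0xc4', '0xc3', '0xc2']

MEM = 0x2d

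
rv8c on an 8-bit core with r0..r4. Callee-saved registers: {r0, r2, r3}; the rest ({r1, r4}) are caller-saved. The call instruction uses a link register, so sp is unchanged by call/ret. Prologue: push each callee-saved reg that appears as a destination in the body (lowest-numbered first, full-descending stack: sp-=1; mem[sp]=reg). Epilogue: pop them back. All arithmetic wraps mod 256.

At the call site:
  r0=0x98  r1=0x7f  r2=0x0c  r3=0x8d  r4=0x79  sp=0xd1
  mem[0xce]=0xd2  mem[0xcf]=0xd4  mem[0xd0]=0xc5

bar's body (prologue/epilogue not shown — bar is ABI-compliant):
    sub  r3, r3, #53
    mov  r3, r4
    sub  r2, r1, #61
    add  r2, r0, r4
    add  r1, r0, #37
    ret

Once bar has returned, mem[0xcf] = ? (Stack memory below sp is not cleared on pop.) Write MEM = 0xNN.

MEM = 0x8d

prologue: push r2 → mem[0xd0]=0x0c, sp=0xd0
prologue: push r3 → mem[0xcf]=0x8d, sp=0xcf
body[0] sub  r3, r3, #53 → r3=0x58
body[1] mov  r3, r4 → r3=0x79
body[2] sub  r2, r1, #61 → r2=0x42
body[3] add  r2, r0, r4 → r2=0x11
body[4] add  r1, r0, #37 → r1=0xbd
epilogue: pop r3=0x8d, sp=0xd0
epilogue: pop r2=0x0c, sp=0xd1
prologue pushed ['r2', 'r3'] at ['0xd0', '0xcf']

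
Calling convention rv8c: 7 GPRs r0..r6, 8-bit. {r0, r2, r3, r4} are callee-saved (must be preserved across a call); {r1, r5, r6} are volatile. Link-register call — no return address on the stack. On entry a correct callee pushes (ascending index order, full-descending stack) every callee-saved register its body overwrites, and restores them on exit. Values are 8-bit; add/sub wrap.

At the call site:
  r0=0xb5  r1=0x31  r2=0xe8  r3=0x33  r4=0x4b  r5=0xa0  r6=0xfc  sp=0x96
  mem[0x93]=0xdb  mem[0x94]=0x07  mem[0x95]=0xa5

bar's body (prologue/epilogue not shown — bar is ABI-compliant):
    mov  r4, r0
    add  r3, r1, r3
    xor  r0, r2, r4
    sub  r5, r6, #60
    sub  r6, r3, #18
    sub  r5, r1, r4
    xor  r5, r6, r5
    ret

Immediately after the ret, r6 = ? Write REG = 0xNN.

prologue: push r0 -> mem[0x95]=0xb5, sp=0x95
prologue: push r3 -> mem[0x94]=0x33, sp=0x94
prologue: push r4 -> mem[0x93]=0x4b, sp=0x93
body[0] mov  r4, r0 -> r4=0xb5
body[1] add  r3, r1, r3 -> r3=0x64
body[2] xor  r0, r2, r4 -> r0=0x5d
body[3] sub  r5, r6, #60 -> r5=0xc0
body[4] sub  r6, r3, #18 -> r6=0x52
body[5] sub  r5, r1, r4 -> r5=0x7c
body[6] xor  r5, r6, r5 -> r5=0x2e
epilogue: pop r4=0x4b, sp=0x94
epilogue: pop r3=0x33, sp=0x95
epilogue: pop r0=0xb5, sp=0x96
r6 is caller-saved -> body value

REG = 0x52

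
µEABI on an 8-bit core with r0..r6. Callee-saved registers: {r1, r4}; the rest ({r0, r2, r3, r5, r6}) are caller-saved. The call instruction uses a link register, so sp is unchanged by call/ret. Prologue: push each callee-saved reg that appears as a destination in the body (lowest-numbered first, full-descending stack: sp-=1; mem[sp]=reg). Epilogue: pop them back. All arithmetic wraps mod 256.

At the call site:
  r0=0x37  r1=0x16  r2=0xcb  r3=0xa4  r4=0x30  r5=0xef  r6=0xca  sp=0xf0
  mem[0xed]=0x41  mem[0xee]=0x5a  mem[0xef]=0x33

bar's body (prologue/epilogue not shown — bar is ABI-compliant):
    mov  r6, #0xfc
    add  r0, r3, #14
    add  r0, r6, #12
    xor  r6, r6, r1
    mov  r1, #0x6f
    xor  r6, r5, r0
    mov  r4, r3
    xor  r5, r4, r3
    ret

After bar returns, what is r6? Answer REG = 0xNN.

REG = 0xe7

prologue: push r1 → mem[0xef]=0x16, sp=0xef
prologue: push r4 → mem[0xee]=0x30, sp=0xee
body[0] mov  r6, #0xfc → r6=0xfc
body[1] add  r0, r3, #14 → r0=0xb2
body[2] add  r0, r6, #12 → r0=0x08
body[3] xor  r6, r6, r1 → r6=0xea
body[4] mov  r1, #0x6f → r1=0x6f
body[5] xor  r6, r5, r0 → r6=0xe7
body[6] mov  r4, r3 → r4=0xa4
body[7] xor  r5, r4, r3 → r5=0x00
epilogue: pop r4=0x30, sp=0xef
epilogue: pop r1=0x16, sp=0xf0
r6 is caller-saved → body value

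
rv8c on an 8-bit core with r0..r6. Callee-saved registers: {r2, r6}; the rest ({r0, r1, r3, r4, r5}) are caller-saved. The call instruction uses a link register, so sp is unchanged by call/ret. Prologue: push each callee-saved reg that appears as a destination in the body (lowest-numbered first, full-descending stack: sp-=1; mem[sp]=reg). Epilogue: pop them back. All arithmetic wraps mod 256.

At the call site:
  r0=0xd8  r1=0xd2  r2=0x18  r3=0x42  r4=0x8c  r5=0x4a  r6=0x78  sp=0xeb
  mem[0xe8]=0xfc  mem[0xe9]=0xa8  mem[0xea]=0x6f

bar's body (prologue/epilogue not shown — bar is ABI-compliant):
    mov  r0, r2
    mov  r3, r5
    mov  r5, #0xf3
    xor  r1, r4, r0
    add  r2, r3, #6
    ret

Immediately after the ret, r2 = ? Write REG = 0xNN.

prologue: push r2 → mem[0xea]=0x18, sp=0xea
body[0] mov  r0, r2 → r0=0x18
body[1] mov  r3, r5 → r3=0x4a
body[2] mov  r5, #0xf3 → r5=0xf3
body[3] xor  r1, r4, r0 → r1=0x94
body[4] add  r2, r3, #6 → r2=0x50
epilogue: pop r2=0x18, sp=0xeb
r2 is callee-saved → restored

REG = 0x18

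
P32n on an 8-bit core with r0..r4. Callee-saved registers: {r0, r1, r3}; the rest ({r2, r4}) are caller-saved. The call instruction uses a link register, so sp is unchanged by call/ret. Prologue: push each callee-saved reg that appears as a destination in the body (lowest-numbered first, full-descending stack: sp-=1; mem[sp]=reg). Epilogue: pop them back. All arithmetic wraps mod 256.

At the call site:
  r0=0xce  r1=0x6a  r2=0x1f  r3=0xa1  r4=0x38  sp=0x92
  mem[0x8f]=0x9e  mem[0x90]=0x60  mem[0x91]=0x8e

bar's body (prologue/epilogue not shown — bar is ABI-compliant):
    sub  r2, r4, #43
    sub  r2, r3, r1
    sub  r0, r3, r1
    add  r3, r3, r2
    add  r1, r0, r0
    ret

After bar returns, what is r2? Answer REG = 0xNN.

prologue: push r0 -> mem[0x91]=0xce, sp=0x91
prologue: push r1 -> mem[0x90]=0x6a, sp=0x90
prologue: push r3 -> mem[0x8f]=0xa1, sp=0x8f
body[0] sub  r2, r4, #43 -> r2=0x0d
body[1] sub  r2, r3, r1 -> r2=0x37
body[2] sub  r0, r3, r1 -> r0=0x37
body[3] add  r3, r3, r2 -> r3=0xd8
body[4] add  r1, r0, r0 -> r1=0x6e
epilogue: pop r3=0xa1, sp=0x90
epilogue: pop r1=0x6a, sp=0x91
epilogue: pop r0=0xce, sp=0x92
r2 is caller-saved -> body value

REG = 0x37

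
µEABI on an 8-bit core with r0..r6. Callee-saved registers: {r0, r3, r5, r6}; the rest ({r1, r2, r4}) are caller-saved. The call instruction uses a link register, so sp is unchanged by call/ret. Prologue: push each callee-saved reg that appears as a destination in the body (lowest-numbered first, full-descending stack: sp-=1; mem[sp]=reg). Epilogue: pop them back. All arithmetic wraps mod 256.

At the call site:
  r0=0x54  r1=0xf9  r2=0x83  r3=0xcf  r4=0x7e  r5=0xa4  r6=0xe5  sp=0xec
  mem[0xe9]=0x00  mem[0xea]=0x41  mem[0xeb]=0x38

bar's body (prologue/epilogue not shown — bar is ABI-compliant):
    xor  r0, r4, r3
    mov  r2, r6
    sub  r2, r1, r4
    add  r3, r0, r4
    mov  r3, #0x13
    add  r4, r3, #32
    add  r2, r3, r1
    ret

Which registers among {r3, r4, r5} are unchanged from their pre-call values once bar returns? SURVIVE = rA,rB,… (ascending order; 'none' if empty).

prologue: push r0 → mem[0xeb]=0x54, sp=0xeb
prologue: push r3 → mem[0xea]=0xcf, sp=0xea
body[0] xor  r0, r4, r3 → r0=0xb1
body[1] mov  r2, r6 → r2=0xe5
body[2] sub  r2, r1, r4 → r2=0x7b
body[3] add  r3, r0, r4 → r3=0x2f
body[4] mov  r3, #0x13 → r3=0x13
body[5] add  r4, r3, #32 → r4=0x33
body[6] add  r2, r3, r1 → r2=0x0c
epilogue: pop r3=0xcf, sp=0xeb
epilogue: pop r0=0x54, sp=0xec
r3: callee-saved, written=True
r4: caller-saved, written=True
r5: callee-saved, written=False

SURVIVE = r3,r5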